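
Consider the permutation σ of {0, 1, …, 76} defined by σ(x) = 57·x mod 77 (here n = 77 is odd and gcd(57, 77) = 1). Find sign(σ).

Start at x=43: 43 → 64 → 29 → 36 → 50 → 1 → 57 → … (one orbit).
π_57 has 14 disjoint cycles with lengths [10, 10, 10, 10, 10, 10, 10, 1, 1, 1, 1, 1, 1, 1] on {0,…,76}.
14 cycles on 77: each ℓ→(−1)^(ℓ−1), product (−1)^63 = -1.
Via Zolotarev, sign(π_{57}) = (57|77) = -1.

-1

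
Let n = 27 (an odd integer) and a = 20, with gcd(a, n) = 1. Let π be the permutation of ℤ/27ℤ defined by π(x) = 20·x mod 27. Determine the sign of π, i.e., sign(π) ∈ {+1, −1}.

-1

Trace 25: π^k(25) = [25, 14, 10, 11, 4, 26, 7] for k=0..6.
Decompose π into cycles: lengths [18, 6, 2, 1] (4 cycles, including the fixed point 0).
n − c = 27 − 4 = 23; sign = (−1)^23 = -1.
Check: (20/27) = -1 by Zolotarev.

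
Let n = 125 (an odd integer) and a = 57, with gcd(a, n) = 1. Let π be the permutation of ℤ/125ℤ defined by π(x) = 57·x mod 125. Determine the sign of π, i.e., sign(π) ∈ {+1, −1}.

Trace 1: π^k(1) = [1, 57, 124, 68] for k=0..3.
Cycle type of π: 4×31 + 1; total 32 cycles.
32 cycles on 125: each ℓ→(−1)^(ℓ−1), product (−1)^93 = -1.
(57|125)_J = -1 (Zolotarev's lemma cross-check).

-1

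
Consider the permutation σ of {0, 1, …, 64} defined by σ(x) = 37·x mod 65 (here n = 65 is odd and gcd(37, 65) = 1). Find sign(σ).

Start at x=47: 47 → 49 → 58 → 1 → 37 → 4 → 18 → … (one orbit).
Cycle type of π: 12×5 + 4 + 1; total 7 cycles.
Σ(ℓ_i−1) = 65−7 = 58; sign = (−1)^58 = +1.

+1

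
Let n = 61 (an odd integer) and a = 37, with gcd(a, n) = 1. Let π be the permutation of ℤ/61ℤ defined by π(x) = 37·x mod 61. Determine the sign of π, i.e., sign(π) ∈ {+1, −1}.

Trace 20: π^k(20) = [20, 8, 52, 33, 1, 37, 27] for k=0..6.
Decompose π into cycles: lengths [20, 20, 20, 1] (4 cycles, including the fixed point 0).
n − c = 61 − 4 = 57; sign = (−1)^57 = -1.
Check: (37/61) = -1 by Zolotarev.

-1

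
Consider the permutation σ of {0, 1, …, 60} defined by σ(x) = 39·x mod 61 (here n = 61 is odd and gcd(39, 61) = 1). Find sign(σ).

Start at x=4: 4 → 34 → 45 → 47 → 3 → 56 → 49 → … (one orbit).
π_39 has 3 disjoint cycles with lengths [30, 30, 1] on {0,…,60}.
n − c = 61 − 3 = 58; sign = (−1)^58 = +1.
(39|61)_J = +1 (Zolotarev's lemma cross-check).

+1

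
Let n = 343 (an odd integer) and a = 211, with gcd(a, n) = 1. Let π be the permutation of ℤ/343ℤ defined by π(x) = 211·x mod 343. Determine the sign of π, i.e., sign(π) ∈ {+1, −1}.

+1

Orbit of 183 under x↦211x: [183, 197, 64, 127, 43, 155, 120]… (length divides ord_343(211)).
Cycle lengths of π_211 on ℤ/343ℤ: [49, 49, 49, 49, 49, 49, 7, 7, 7, 7, 7, 7, 1, 1, 1, 1, 1, 1, 1]; 19 cycles in total.
n − c = 343 − 19 = 324; sign = (−1)^324 = +1.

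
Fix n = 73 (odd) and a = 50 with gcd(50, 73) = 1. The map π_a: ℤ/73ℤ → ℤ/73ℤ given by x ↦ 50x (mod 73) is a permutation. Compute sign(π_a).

+1

Trace 72: π^k(72) = [72, 23, 55, 49, 41, 6, 8] for k=0..6.
Cycle type of π: 36×2 + 1; total 3 cycles.
n − c = 73 − 3 = 70; sign = (−1)^70 = +1.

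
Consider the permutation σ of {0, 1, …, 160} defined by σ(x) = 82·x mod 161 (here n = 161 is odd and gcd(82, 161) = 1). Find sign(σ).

-1

Start at x=85: 85 → 47 → 151 → 146 → 58 → 87 → 50 → … (one orbit).
π_82 has 6 disjoint cycles with lengths [66, 66, 11, 11, 6, 1] on {0,…,160}.
161 − 6 = 155 transpositions; sign(π) = (−1)^155 = -1.
(82|161)_J = -1 (Zolotarev's lemma cross-check).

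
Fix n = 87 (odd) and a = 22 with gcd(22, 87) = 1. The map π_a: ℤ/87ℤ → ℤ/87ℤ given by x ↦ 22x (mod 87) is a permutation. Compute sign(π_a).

+1

Start at x=28: 28 → 7 → 67 → 82 → 64 → 16 → 4 → … (one orbit).
The orbit structure of x ↦ 22x mod 87: 9 orbits of sizes [14, 14, 14, 14, 14, 14, 1, 1, 1].
sign(π) = (−1)^{n − #cycles} = (−1)^{87−9} = (−1)^78 = +1.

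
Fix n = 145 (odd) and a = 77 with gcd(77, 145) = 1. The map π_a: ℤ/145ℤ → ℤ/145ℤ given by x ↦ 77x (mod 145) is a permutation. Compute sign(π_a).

Start at x=36: 36 → 17 → 4 → 18 → 81 → 2 → 9 → … (one orbit).
π_77 has 7 disjoint cycles with lengths [28, 28, 28, 28, 28, 4, 1] on {0,…,144}.
sign(π) = (−1)^{n − #cycles} = (−1)^{145−7} = (−1)^138 = +1.

+1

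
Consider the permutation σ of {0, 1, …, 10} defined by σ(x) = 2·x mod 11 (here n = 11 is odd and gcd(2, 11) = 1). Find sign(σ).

-1

Trace 4: π^k(4) = [4, 8, 5, 10, 9, 7, 3] for k=0..6.
The orbit structure of x ↦ 2x mod 11: 2 orbits of sizes [10, 1].
With 2 cycles on 11 points, sign = (−1)^{11−2} = -1.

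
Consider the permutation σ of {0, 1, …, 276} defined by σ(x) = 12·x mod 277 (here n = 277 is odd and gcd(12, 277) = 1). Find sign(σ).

Orbit of 228 under x↦12x: [228, 243, 146, 90, 249, 218, 123]… (length divides ord_277(12)).
Cycle type of π: 138×2 + 1; total 3 cycles.
With 3 cycles on 277 points, sign = (−1)^{277−3} = +1.

+1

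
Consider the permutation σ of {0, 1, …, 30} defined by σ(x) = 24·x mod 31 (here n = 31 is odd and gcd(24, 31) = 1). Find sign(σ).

-1

Trace 17: π^k(17) = [17, 5, 27, 28, 21, 8, 6] for k=0..6.
π_24 has 2 disjoint cycles with lengths [30, 1] on {0,…,30}.
With 2 cycles on 31 points, sign = (−1)^{31−2} = -1.
The Jacobi symbol (24|31) = -1 (Zolotarev) agrees.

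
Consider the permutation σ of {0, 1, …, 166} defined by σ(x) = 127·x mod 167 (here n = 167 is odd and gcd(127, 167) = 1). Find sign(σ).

+1

Orbit of 14 under x↦127x: [14, 108, 22, 122, 130, 144, 85]… (length divides ord_167(127)).
3 cycles of lengths [83, 83, 1].
3 cycles on 167: each ℓ→(−1)^(ℓ−1), product (−1)^164 = +1.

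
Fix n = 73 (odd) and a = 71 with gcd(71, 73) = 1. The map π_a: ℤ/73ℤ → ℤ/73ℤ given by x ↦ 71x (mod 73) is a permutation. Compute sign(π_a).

+1

Trace 36: π^k(36) = [36, 1, 71, 4, 65, 16, 41] for k=0..6.
5 cycles of lengths [18, 18, 18, 18, 1].
With 5 cycles on 73 points, sign = (−1)^{73−5} = +1.
The Jacobi symbol (71|73) = +1 (Zolotarev) agrees.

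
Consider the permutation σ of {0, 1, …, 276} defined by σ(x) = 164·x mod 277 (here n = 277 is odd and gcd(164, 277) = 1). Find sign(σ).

+1

Orbit of 211 under x↦164x: [211, 256, 157, 264, 84, 203, 52]… (length divides ord_277(164)).
13 cycles of lengths [23, 23, 23, 23, 23, 23, 23, 23, 23, 23, 23, 23, 1].
n − c = 277 − 13 = 264; sign = (−1)^264 = +1.
Zolotarev: (164|277) = +1, matching the cycle-count sign.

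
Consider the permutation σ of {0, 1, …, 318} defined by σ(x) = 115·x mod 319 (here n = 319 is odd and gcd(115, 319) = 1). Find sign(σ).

+1

Trace 146: π^k(146) = [146, 202, 262, 144, 291, 289, 59] for k=0..6.
Cycle type of π: 10×28 + 5×2 + 2×14 + 1; total 45 cycles.
319 − 45 = 274 transpositions; sign(π) = (−1)^274 = +1.
The Jacobi symbol (115|319) = +1 (Zolotarev) agrees.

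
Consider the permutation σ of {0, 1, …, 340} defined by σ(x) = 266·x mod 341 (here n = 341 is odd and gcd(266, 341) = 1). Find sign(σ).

-1

Trace 293: π^k(293) = [293, 190, 72, 56, 233, 257, 162] for k=0..6.
Cycle type of π: 30×10 + 15×2 + 10 + 1; total 14 cycles.
With 14 cycles on 341 points, sign = (−1)^{341−14} = -1.
Check: (266/341) = -1 by Zolotarev.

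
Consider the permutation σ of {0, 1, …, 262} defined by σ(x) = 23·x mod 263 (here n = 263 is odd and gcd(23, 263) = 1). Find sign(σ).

Start at x=24: 24 → 26 → 72 → 78 → 216 → 234 → 122 → … (one orbit).
Cycle type of π: 131×2 + 1; total 3 cycles.
Σ(ℓ_i−1) = 263−3 = 260; sign = (−1)^260 = +1.

+1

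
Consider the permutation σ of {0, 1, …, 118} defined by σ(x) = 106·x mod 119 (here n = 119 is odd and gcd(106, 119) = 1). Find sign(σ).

+1

Orbit of 106 under x↦106x: [106, 50, 64, 1]… (length divides ord_119(106)).
Cycle type of π: 4×28 + 1×7; total 35 cycles.
Σ(ℓ_i−1) = 119−35 = 84; sign = (−1)^84 = +1.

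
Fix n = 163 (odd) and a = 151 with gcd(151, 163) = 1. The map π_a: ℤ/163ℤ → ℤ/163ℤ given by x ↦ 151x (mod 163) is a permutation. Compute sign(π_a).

+1

Orbit of 145 under x↦151x: [145, 53, 16, 134, 22, 62, 71]… (length divides ord_163(151)).
Cycle type of π: 81×2 + 1; total 3 cycles.
163 − 3 = 160 transpositions; sign(π) = (−1)^160 = +1.
(151|163)_J = +1 (Zolotarev's lemma cross-check).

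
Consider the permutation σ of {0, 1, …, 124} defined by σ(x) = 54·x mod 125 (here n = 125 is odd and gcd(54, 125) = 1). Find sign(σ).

+1

Start at x=19: 19 → 26 → 29 → 66 → 64 → 81 → 124 → … (one orbit).
Decompose π into cycles: lengths [50, 50, 10, 10, 2, 2, 1] (7 cycles, including the fixed point 0).
With 7 cycles on 125 points, sign = (−1)^{125−7} = +1.
Zolotarev: (54|125) = +1, matching the cycle-count sign.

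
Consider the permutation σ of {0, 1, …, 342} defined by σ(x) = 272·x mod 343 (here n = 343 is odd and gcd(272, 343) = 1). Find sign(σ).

-1

Orbit of 90 under x↦272x: [90, 127, 244, 169, 6, 260, 62]… (length divides ord_343(272)).
10 cycles of lengths [98, 98, 98, 14, 14, 14, 2, 2, 2, 1].
n − c = 343 − 10 = 333; sign = (−1)^333 = -1.
Via Zolotarev, sign(π_{272}) = (272|343) = -1.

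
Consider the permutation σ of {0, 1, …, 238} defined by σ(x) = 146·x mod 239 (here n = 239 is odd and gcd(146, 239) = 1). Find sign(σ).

Orbit of 33 under x↦146x: [33, 38, 51, 37, 144, 231, 27]… (length divides ord_239(146)).
Cycle lengths of π_146 on ℤ/239ℤ: [238, 1]; 2 cycles in total.
239 − 2 = 237 transpositions; sign(π) = (−1)^237 = -1.
Via Zolotarev, sign(π_{146}) = (146|239) = -1.

-1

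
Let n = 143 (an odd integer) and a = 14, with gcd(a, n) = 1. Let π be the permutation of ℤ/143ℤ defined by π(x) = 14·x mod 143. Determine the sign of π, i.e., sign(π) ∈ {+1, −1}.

+1

Start at x=92: 92 → 1 → 14 → 53 → 27 → 92 (one orbit).
39 cycles of lengths [5, 5, 5, 5, 5, 5, 5, 5, 5, 5, 5, 5, 5, 5, 5, 5, 5, 5, 5, 5, 5, 5, 5, 5, 5, 5, 1, 1, 1, 1, 1, 1, 1, 1, 1, 1, 1, 1, 1].
143 − 39 = 104 transpositions; sign(π) = (−1)^104 = +1.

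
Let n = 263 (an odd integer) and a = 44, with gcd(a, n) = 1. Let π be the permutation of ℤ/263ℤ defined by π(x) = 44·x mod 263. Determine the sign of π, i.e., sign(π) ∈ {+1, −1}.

+1

Start at x=190: 190 → 207 → 166 → 203 → 253 → 86 → 102 → … (one orbit).
The orbit structure of x ↦ 44x mod 263: 3 orbits of sizes [131, 131, 1].
Σ(ℓ_i−1) = 263−3 = 260; sign = (−1)^260 = +1.
Via Zolotarev, sign(π_{44}) = (44|263) = +1.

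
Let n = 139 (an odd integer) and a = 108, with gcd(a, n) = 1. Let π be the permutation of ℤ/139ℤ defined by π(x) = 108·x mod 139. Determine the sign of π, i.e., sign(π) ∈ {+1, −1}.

Orbit of 83 under x↦108x: [83, 68, 116, 18, 137, 62, 24]… (length divides ord_139(108)).
The orbit structure of x ↦ 108x mod 139: 2 orbits of sizes [138, 1].
With 2 cycles on 139 points, sign = (−1)^{139−2} = -1.
Check: (108/139) = -1 by Zolotarev.

-1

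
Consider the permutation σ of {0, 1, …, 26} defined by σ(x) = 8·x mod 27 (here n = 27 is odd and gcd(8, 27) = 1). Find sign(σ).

Orbit of 10 under x↦8x: [10, 26, 19, 17, 1, 8]… (length divides ord_27(8)).
Cycle type of π: 6×3 + 2×4 + 1; total 8 cycles.
n − c = 27 − 8 = 19; sign = (−1)^19 = -1.
(8|27)_J = -1 (Zolotarev's lemma cross-check).

-1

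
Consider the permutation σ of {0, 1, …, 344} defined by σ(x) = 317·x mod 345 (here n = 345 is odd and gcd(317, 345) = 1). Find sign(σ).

Start at x=31: 31 → 167 → 154 → 173 → 331 → 47 → 64 → … (one orbit).
The orbit structure of x ↦ 317x mod 345: 15 orbits of sizes [44, 44, 44, 44, 44, 44, 22, 22, 11, 11, 4, 4, 4, 2, 1].
sign(π) = (−1)^{n − #cycles} = (−1)^{345−15} = (−1)^330 = +1.
Via Zolotarev, sign(π_{317}) = (317|345) = +1.

+1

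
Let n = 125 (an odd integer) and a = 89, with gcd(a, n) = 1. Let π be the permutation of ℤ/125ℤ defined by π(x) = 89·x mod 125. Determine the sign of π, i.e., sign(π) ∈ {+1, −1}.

Orbit of 81 under x↦89x: [81, 84, 101, 114, 21, 119, 91]… (length divides ord_125(89)).
Cycle lengths of π_89 on ℤ/125ℤ: [50, 50, 10, 10, 2, 2, 1]; 7 cycles in total.
sign(π) = (−1)^{n − #cycles} = (−1)^{125−7} = (−1)^118 = +1.
Zolotarev: (89|125) = +1, matching the cycle-count sign.

+1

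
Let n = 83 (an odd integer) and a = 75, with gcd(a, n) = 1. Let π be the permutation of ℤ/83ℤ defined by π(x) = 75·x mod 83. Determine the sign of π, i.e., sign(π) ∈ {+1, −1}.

Trace 44: π^k(44) = [44, 63, 77, 48, 31, 1, 75] for k=0..6.
3 cycles of lengths [41, 41, 1].
sign(π) = (−1)^{n − #cycles} = (−1)^{83−3} = (−1)^80 = +1.
Check: (75/83) = +1 by Zolotarev.

+1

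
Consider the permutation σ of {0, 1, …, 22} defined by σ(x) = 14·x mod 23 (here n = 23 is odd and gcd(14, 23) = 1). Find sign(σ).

Orbit of 8 under x↦14x: [8, 20, 4, 10, 2, 5, 1]… (length divides ord_23(14)).
Decompose π into cycles: lengths [22, 1] (2 cycles, including the fixed point 0).
2 cycles on 23: each ℓ→(−1)^(ℓ−1), product (−1)^21 = -1.
Via Zolotarev, sign(π_{14}) = (14|23) = -1.

-1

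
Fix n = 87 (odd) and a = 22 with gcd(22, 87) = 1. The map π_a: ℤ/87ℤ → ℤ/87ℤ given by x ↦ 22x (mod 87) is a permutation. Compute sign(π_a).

Start at x=49: 49 → 34 → 52 → 13 → 25 → 28 → 7 → … (one orbit).
Cycle type of π: 14×6 + 1×3; total 9 cycles.
n − c = 87 − 9 = 78; sign = (−1)^78 = +1.
Via Zolotarev, sign(π_{22}) = (22|87) = +1.

+1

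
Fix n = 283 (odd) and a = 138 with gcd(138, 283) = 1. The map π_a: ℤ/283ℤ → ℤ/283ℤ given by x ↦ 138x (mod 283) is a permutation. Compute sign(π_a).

+1

Start at x=111: 111 → 36 → 157 → 158 → 13 → 96 → 230 → … (one orbit).
3 cycles of lengths [141, 141, 1].
With 3 cycles on 283 points, sign = (−1)^{283−3} = +1.
Via Zolotarev, sign(π_{138}) = (138|283) = +1.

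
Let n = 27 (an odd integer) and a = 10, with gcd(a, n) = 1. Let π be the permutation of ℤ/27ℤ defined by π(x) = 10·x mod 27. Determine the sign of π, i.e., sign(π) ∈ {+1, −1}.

+1

Orbit of 10 under x↦10x: [10, 19, 1]… (length divides ord_27(10)).
π_10 has 15 disjoint cycles with lengths [3, 3, 3, 3, 3, 3, 1, 1, 1, 1, 1, 1, 1, 1, 1] on {0,…,26}.
Σ(ℓ_i−1) = 27−15 = 12; sign = (−1)^12 = +1.
(10|27)_J = +1 (Zolotarev's lemma cross-check).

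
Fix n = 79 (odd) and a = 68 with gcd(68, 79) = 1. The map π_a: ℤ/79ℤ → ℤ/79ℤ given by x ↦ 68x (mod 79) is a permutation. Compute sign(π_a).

Trace 53: π^k(53) = [53, 49, 14, 4, 35, 10, 48] for k=0..6.
Decompose π into cycles: lengths [78, 1] (2 cycles, including the fixed point 0).
With 2 cycles on 79 points, sign = (−1)^{79−2} = -1.
Via Zolotarev, sign(π_{68}) = (68|79) = -1.

-1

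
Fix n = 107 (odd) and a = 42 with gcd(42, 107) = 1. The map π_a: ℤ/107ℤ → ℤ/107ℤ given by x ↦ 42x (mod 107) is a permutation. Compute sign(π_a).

Start at x=49: 49 → 25 → 87 → 16 → 30 → 83 → 62 → … (one orbit).
Cycle type of π: 53×2 + 1; total 3 cycles.
3 cycles on 107: each ℓ→(−1)^(ℓ−1), product (−1)^104 = +1.
The Jacobi symbol (42|107) = +1 (Zolotarev) agrees.

+1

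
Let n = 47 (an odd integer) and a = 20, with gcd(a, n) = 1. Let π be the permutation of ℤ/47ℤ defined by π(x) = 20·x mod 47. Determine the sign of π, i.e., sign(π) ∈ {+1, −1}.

Start at x=1: 1 → 20 → 24 → 10 → 12 → 5 → 6 → … (one orbit).
π_20 has 2 disjoint cycles with lengths [46, 1] on {0,…,46}.
n − c = 47 − 2 = 45; sign = (−1)^45 = -1.

-1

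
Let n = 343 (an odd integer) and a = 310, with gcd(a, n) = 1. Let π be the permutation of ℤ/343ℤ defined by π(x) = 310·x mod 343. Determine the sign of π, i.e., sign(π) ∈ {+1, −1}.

Trace 32: π^k(32) = [32, 316, 205, 95, 295, 212, 207] for k=0..6.
Cycle type of π: 147×2 + 21×2 + 3×2 + 1; total 7 cycles.
Σ(ℓ_i−1) = 343−7 = 336; sign = (−1)^336 = +1.
Check: (310/343) = +1 by Zolotarev.

+1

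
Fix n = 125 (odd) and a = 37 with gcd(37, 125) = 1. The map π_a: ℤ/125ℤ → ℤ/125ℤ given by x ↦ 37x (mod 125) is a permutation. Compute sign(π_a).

Trace 43: π^k(43) = [43, 91, 117, 79, 48, 26, 87] for k=0..6.
π_37 has 4 disjoint cycles with lengths [100, 20, 4, 1] on {0,…,124}.
Σ(ℓ_i−1) = 125−4 = 121; sign = (−1)^121 = -1.
Check: (37/125) = -1 by Zolotarev.

-1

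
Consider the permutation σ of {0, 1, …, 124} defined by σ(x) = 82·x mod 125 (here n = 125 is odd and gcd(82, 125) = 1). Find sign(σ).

Orbit of 93 under x↦82x: [93, 1, 82, 99, 118, 51, 57]… (length divides ord_125(82)).
The orbit structure of x ↦ 82x mod 125: 12 orbits of sizes [20, 20, 20, 20, 20, 4, 4, 4, 4, 4, 4, 1].
Σ(ℓ_i−1) = 125−12 = 113; sign = (−1)^113 = -1.
The Jacobi symbol (82|125) = -1 (Zolotarev) agrees.

-1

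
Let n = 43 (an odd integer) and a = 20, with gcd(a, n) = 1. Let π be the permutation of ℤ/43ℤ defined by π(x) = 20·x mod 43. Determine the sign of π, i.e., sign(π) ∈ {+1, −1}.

-1

Start at x=30: 30 → 41 → 3 → 17 → 39 → 6 → 34 → … (one orbit).
Cycle lengths of π_20 on ℤ/43ℤ: [42, 1]; 2 cycles in total.
Σ(ℓ_i−1) = 43−2 = 41; sign = (−1)^41 = -1.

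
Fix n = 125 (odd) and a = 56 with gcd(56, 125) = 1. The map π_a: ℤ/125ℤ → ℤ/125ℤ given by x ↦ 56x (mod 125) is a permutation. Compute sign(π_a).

+1

Orbit of 1 under x↦56x: [1, 56, 11, 116, 121, 26, 81]… (length divides ord_125(56)).
Cycle type of π: 25×4 + 5×4 + 1×5; total 13 cycles.
sign(π) = (−1)^{n − #cycles} = (−1)^{125−13} = (−1)^112 = +1.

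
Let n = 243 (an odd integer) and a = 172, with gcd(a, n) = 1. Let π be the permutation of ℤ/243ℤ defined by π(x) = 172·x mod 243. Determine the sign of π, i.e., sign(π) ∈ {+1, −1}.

+1

Start at x=226: 226 → 235 → 82 → 10 → 19 → 109 → 37 → … (one orbit).
Cycle type of π: 27×6 + 9×6 + 3×6 + 1×9; total 27 cycles.
27 cycles on 243: each ℓ→(−1)^(ℓ−1), product (−1)^216 = +1.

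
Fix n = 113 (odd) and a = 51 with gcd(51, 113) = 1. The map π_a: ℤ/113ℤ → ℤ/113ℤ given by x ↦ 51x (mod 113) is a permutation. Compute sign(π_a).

Trace 53: π^k(53) = [53, 104, 106, 95, 99, 77, 85] for k=0..6.
The orbit structure of x ↦ 51x mod 113: 3 orbits of sizes [56, 56, 1].
With 3 cycles on 113 points, sign = (−1)^{113−3} = +1.
The Jacobi symbol (51|113) = +1 (Zolotarev) agrees.

+1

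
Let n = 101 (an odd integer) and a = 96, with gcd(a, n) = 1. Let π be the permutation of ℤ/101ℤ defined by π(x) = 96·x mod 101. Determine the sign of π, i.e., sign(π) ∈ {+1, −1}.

Orbit of 45 under x↦96x: [45, 78, 14, 31, 47, 68, 64]… (length divides ord_101(96)).
The orbit structure of x ↦ 96x mod 101: 3 orbits of sizes [50, 50, 1].
3 cycles on 101: each ℓ→(−1)^(ℓ−1), product (−1)^98 = +1.
Check: (96/101) = +1 by Zolotarev.

+1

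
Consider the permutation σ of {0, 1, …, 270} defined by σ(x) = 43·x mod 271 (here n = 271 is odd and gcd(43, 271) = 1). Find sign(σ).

Start at x=84: 84 → 89 → 33 → 64 → 42 → 180 → 152 → … (one orbit).
π_43 has 2 disjoint cycles with lengths [270, 1] on {0,…,270}.
2 cycles on 271: each ℓ→(−1)^(ℓ−1), product (−1)^269 = -1.
Check: (43/271) = -1 by Zolotarev.

-1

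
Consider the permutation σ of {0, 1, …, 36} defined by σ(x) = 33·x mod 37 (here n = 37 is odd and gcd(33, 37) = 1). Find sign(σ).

+1

Trace 10: π^k(10) = [10, 34, 12, 26, 7, 9, 1] for k=0..6.
π_33 has 5 disjoint cycles with lengths [9, 9, 9, 9, 1] on {0,…,36}.
sign(π) = (−1)^{n − #cycles} = (−1)^{37−5} = (−1)^32 = +1.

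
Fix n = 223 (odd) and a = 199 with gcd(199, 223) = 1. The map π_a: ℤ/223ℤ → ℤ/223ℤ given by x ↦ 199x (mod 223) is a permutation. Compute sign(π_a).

Orbit of 64 under x↦199x: [64, 25, 69, 128, 50, 138, 33]… (length divides ord_223(199)).
Decompose π into cycles: lengths [111, 111, 1] (3 cycles, including the fixed point 0).
223 − 3 = 220 transpositions; sign(π) = (−1)^220 = +1.
Via Zolotarev, sign(π_{199}) = (199|223) = +1.

+1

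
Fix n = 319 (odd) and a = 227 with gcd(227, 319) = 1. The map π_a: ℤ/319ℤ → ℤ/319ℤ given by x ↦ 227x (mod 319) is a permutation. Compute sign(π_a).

Trace 199: π^k(199) = [199, 194, 16, 123, 168, 175, 169] for k=0..6.
Cycle type of π: 70×4 + 10 + 7×4 + 1; total 10 cycles.
sign(π) = (−1)^{n − #cycles} = (−1)^{319−10} = (−1)^309 = -1.

-1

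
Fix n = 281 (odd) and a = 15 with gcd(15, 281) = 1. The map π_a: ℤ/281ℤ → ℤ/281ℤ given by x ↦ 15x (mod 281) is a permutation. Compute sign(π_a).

Orbit of 201 under x↦15x: [201, 205, 265, 41, 53, 233, 123]… (length divides ord_281(15)).
Cycle type of π: 280 + 1; total 2 cycles.
sign(π) = (−1)^{n − #cycles} = (−1)^{281−2} = (−1)^279 = -1.

-1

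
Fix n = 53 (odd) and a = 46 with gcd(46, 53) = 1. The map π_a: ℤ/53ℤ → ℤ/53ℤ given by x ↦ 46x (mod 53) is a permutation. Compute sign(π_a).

Start at x=28: 28 → 16 → 47 → 42 → 24 → 44 → 10 → … (one orbit).
5 cycles of lengths [13, 13, 13, 13, 1].
sign(π) = (−1)^{n − #cycles} = (−1)^{53−5} = (−1)^48 = +1.
Via Zolotarev, sign(π_{46}) = (46|53) = +1.

+1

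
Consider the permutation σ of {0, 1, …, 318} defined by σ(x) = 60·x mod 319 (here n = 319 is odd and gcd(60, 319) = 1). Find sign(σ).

Start at x=179: 179 → 213 → 20 → 243 → 225 → 102 → 59 → … (one orbit).
Cycle lengths of π_60 on ℤ/319ℤ: [140, 140, 28, 5, 5, 1]; 6 cycles in total.
n − c = 319 − 6 = 313; sign = (−1)^313 = -1.

-1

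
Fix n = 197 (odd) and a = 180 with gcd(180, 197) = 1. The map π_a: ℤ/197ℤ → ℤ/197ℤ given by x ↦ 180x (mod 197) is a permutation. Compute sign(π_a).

Trace 106: π^k(106) = [106, 168, 99, 90, 46, 6, 95] for k=0..6.
Cycle lengths of π_180 on ℤ/197ℤ: [196, 1]; 2 cycles in total.
Σ(ℓ_i−1) = 197−2 = 195; sign = (−1)^195 = -1.

-1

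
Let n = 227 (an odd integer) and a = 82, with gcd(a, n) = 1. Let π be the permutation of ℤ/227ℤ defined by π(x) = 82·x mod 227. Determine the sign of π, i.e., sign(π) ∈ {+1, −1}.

+1

Start at x=134: 134 → 92 → 53 → 33 → 209 → 113 → 186 → … (one orbit).
The orbit structure of x ↦ 82x mod 227: 3 orbits of sizes [113, 113, 1].
sign(π) = (−1)^{n − #cycles} = (−1)^{227−3} = (−1)^224 = +1.
Via Zolotarev, sign(π_{82}) = (82|227) = +1.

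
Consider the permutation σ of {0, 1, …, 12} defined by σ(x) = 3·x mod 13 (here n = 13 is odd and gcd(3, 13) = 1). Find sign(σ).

Start at x=1: 1 → 3 → 9 → 1 (one orbit).
The orbit structure of x ↦ 3x mod 13: 5 orbits of sizes [3, 3, 3, 3, 1].
n − c = 13 − 5 = 8; sign = (−1)^8 = +1.
The Jacobi symbol (3|13) = +1 (Zolotarev) agrees.

+1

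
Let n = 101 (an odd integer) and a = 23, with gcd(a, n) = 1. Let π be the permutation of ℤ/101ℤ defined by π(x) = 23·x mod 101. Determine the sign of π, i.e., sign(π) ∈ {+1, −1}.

Trace 58: π^k(58) = [58, 21, 79, 100, 78, 77, 54] for k=0..6.
Cycle lengths of π_23 on ℤ/101ℤ: [50, 50, 1]; 3 cycles in total.
Σ(ℓ_i−1) = 101−3 = 98; sign = (−1)^98 = +1.

+1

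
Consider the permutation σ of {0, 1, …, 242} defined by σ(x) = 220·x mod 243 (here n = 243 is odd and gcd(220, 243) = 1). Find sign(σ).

+1

Start at x=64: 64 → 229 → 79 → 127 → 238 → 115 → 28 → … (one orbit).
11 cycles of lengths [81, 81, 27, 27, 9, 9, 3, 3, 1, 1, 1].
With 11 cycles on 243 points, sign = (−1)^{243−11} = +1.
Check: (220/243) = +1 by Zolotarev.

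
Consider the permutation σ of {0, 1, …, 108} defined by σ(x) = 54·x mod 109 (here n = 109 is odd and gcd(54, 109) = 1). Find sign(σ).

-1

Trace 34: π^k(34) = [34, 92, 63, 23, 43, 33, 38] for k=0..6.
4 cycles of lengths [36, 36, 36, 1].
n − c = 109 − 4 = 105; sign = (−1)^105 = -1.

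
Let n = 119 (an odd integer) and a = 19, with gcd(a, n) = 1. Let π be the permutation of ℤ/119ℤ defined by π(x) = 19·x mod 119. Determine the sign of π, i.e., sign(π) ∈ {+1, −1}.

Orbit of 1 under x↦19x: [1, 19, 4, 76, 16, 66, 64]… (length divides ord_119(19)).
π_19 has 8 disjoint cycles with lengths [24, 24, 24, 24, 8, 8, 6, 1] on {0,…,118}.
Σ(ℓ_i−1) = 119−8 = 111; sign = (−1)^111 = -1.

-1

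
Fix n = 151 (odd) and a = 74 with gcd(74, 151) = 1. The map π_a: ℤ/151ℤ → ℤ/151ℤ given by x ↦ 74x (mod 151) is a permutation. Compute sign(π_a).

+1

Trace 40: π^k(40) = [40, 91, 90, 16, 127, 36, 97] for k=0..6.
Cycle lengths of π_74 on ℤ/151ℤ: [75, 75, 1]; 3 cycles in total.
n − c = 151 − 3 = 148; sign = (−1)^148 = +1.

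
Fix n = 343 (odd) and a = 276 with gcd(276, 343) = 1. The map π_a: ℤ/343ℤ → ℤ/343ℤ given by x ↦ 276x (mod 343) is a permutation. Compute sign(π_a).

-1

Orbit of 227 under x↦276x: [227, 226, 293, 263, 215, 1, 276]… (length divides ord_343(276)).
The orbit structure of x ↦ 276x mod 343: 16 orbits of sizes [42, 42, 42, 42, 42, 42, 42, 6, 6, 6, 6, 6, 6, 6, 6, 1].
n − c = 343 − 16 = 327; sign = (−1)^327 = -1.
Via Zolotarev, sign(π_{276}) = (276|343) = -1.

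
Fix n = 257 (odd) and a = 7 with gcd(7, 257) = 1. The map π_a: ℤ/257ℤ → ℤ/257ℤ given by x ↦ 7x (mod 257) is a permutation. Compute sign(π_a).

-1

Start at x=28: 28 → 196 → 87 → 95 → 151 → 29 → 203 → … (one orbit).
π_7 has 2 disjoint cycles with lengths [256, 1] on {0,…,256}.
2 cycles on 257: each ℓ→(−1)^(ℓ−1), product (−1)^255 = -1.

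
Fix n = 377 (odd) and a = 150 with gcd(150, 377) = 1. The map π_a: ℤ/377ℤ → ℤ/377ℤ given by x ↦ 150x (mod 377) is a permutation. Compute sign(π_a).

Trace 81: π^k(81) = [81, 86, 82, 236, 339, 332, 36] for k=0..6.
Cycle lengths of π_150 on ℤ/377ℤ: [84, 84, 84, 84, 14, 14, 12, 1]; 8 cycles in total.
Σ(ℓ_i−1) = 377−8 = 369; sign = (−1)^369 = -1.
Zolotarev: (150|377) = -1, matching the cycle-count sign.

-1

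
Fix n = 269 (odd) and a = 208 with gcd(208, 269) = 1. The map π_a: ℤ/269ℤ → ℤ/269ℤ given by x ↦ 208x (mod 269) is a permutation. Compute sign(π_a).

Start at x=92: 92 → 37 → 164 → 218 → 152 → 143 → 154 → … (one orbit).
Cycle lengths of π_208 on ℤ/269ℤ: [134, 134, 1]; 3 cycles in total.
With 3 cycles on 269 points, sign = (−1)^{269−3} = +1.
The Jacobi symbol (208|269) = +1 (Zolotarev) agrees.

+1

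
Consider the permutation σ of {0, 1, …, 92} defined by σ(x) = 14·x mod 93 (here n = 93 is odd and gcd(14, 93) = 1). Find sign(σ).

Orbit of 2 under x↦14x: [2, 28, 20, 1, 14, 10, 47]… (length divides ord_93(14)).
π_14 has 6 disjoint cycles with lengths [30, 30, 15, 15, 2, 1] on {0,…,92}.
With 6 cycles on 93 points, sign = (−1)^{93−6} = -1.
The Jacobi symbol (14|93) = -1 (Zolotarev) agrees.

-1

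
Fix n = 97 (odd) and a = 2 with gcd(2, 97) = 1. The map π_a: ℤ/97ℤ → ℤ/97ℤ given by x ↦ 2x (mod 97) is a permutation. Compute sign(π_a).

Trace 27: π^k(27) = [27, 54, 11, 22, 44, 88, 79] for k=0..6.
Cycle lengths of π_2 on ℤ/97ℤ: [48, 48, 1]; 3 cycles in total.
With 3 cycles on 97 points, sign = (−1)^{97−3} = +1.

+1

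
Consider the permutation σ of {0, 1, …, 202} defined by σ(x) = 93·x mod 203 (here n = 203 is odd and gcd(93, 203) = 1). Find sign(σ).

Trace 81: π^k(81) = [81, 22, 16, 67, 141, 121, 88] for k=0..6.
The orbit structure of x ↦ 93x mod 203: 9 orbits of sizes [42, 42, 42, 42, 14, 14, 3, 3, 1].
203 − 9 = 194 transpositions; sign(π) = (−1)^194 = +1.
Check: (93/203) = +1 by Zolotarev.

+1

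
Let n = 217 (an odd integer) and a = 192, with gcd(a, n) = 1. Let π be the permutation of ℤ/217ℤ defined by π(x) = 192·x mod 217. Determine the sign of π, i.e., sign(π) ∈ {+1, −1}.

Orbit of 1 under x↦192x: [1, 192, 191, 216, 25, 26]… (length divides ord_217(192)).
Cycle type of π: 6×36 + 1; total 37 cycles.
Σ(ℓ_i−1) = 217−37 = 180; sign = (−1)^180 = +1.

+1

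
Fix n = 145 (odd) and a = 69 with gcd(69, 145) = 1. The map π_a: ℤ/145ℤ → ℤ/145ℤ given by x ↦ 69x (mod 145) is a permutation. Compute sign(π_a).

Start at x=69: 69 → 121 → 84 → 141 → 14 → 96 → 99 → … (one orbit).
Cycle type of π: 28×5 + 2×2 + 1; total 8 cycles.
With 8 cycles on 145 points, sign = (−1)^{145−8} = -1.
The Jacobi symbol (69|145) = -1 (Zolotarev) agrees.

-1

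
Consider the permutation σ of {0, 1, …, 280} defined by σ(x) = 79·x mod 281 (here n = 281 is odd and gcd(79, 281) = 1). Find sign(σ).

+1

Start at x=79: 79 → 59 → 165 → 109 → 181 → 249 → 1 → 79 (one orbit).
Decompose π into cycles: lengths [7, 7, 7, 7, 7, 7, 7, 7, 7, 7, 7, 7, 7, 7, 7, 7, 7, 7, 7, 7, 7, 7, 7, 7, 7, 7, 7, 7, 7, 7, 7, 7, 7, 7, 7, 7, 7, 7, 7, 7, 1] (41 cycles, including the fixed point 0).
sign(π) = (−1)^{n − #cycles} = (−1)^{281−41} = (−1)^240 = +1.
Check: (79/281) = +1 by Zolotarev.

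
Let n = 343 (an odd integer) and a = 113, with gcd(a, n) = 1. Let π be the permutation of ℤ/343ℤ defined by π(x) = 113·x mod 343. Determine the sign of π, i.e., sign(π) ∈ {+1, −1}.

+1

Start at x=288: 288 → 302 → 169 → 232 → 148 → 260 → 225 → … (one orbit).
Cycle lengths of π_113 on ℤ/343ℤ: [49, 49, 49, 49, 49, 49, 7, 7, 7, 7, 7, 7, 1, 1, 1, 1, 1, 1, 1]; 19 cycles in total.
343 − 19 = 324 transpositions; sign(π) = (−1)^324 = +1.
(113|343)_J = +1 (Zolotarev's lemma cross-check).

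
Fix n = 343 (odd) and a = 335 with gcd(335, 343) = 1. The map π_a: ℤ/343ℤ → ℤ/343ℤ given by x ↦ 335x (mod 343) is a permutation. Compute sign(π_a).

-1

Start at x=321: 321 → 176 → 307 → 288 → 97 → 253 → 34 → … (one orbit).
10 cycles of lengths [98, 98, 98, 14, 14, 14, 2, 2, 2, 1].
n − c = 343 − 10 = 333; sign = (−1)^333 = -1.
(335|343)_J = -1 (Zolotarev's lemma cross-check).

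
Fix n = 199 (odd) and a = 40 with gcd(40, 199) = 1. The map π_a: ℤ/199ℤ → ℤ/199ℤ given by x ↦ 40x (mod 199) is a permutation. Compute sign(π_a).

+1

Trace 52: π^k(52) = [52, 90, 18, 123, 144, 188, 157] for k=0..6.
π_40 has 7 disjoint cycles with lengths [33, 33, 33, 33, 33, 33, 1] on {0,…,198}.
n − c = 199 − 7 = 192; sign = (−1)^192 = +1.
Zolotarev: (40|199) = +1, matching the cycle-count sign.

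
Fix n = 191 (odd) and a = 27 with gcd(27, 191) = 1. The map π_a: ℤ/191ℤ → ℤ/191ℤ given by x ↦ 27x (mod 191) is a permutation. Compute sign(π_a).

Orbit of 4 under x↦27x: [4, 108, 51, 40, 125, 128, 18]… (length divides ord_191(27)).
Cycle type of π: 95×2 + 1; total 3 cycles.
3 cycles on 191: each ℓ→(−1)^(ℓ−1), product (−1)^188 = +1.

+1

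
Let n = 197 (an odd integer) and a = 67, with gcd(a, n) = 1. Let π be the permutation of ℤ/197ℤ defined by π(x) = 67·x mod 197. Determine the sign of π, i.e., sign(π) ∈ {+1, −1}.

-1

Trace 87: π^k(87) = [87, 116, 89, 53, 5, 138, 184] for k=0..6.
Decompose π into cycles: lengths [196, 1] (2 cycles, including the fixed point 0).
197 − 2 = 195 transpositions; sign(π) = (−1)^195 = -1.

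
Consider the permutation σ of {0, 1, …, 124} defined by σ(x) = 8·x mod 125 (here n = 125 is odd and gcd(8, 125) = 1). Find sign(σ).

-1

Orbit of 96 under x↦8x: [96, 18, 19, 27, 91, 103, 74]… (length divides ord_125(8)).
Cycle lengths of π_8 on ℤ/125ℤ: [100, 20, 4, 1]; 4 cycles in total.
n − c = 125 − 4 = 121; sign = (−1)^121 = -1.
Via Zolotarev, sign(π_{8}) = (8|125) = -1.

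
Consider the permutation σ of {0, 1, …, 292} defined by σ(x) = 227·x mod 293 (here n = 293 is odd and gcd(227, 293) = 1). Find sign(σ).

Trace 136: π^k(136) = [136, 107, 263, 222, 291, 132, 78] for k=0..6.
Cycle lengths of π_227 on ℤ/293ℤ: [292, 1]; 2 cycles in total.
293 − 2 = 291 transpositions; sign(π) = (−1)^291 = -1.
The Jacobi symbol (227|293) = -1 (Zolotarev) agrees.

-1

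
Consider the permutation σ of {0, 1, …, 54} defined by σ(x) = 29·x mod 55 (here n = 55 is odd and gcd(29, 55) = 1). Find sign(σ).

-1

Start at x=24: 24 → 36 → 54 → 26 → 39 → 31 → 19 → … (one orbit).
The orbit structure of x ↦ 29x mod 55: 8 orbits of sizes [10, 10, 10, 10, 10, 2, 2, 1].
With 8 cycles on 55 points, sign = (−1)^{55−8} = -1.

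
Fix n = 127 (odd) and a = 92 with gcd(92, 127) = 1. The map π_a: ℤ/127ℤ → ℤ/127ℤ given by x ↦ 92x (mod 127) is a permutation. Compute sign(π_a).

-1

Orbit of 33 under x↦92x: [33, 115, 39, 32, 23, 84, 108]… (length divides ord_127(92)).
π_92 has 2 disjoint cycles with lengths [126, 1] on {0,…,126}.
With 2 cycles on 127 points, sign = (−1)^{127−2} = -1.
The Jacobi symbol (92|127) = -1 (Zolotarev) agrees.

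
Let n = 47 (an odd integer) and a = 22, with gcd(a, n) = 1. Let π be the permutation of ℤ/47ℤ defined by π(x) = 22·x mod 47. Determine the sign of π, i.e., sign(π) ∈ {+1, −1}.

-1

Start at x=30: 30 → 2 → 44 → 28 → 5 → 16 → 23 → … (one orbit).
Cycle type of π: 46 + 1; total 2 cycles.
Σ(ℓ_i−1) = 47−2 = 45; sign = (−1)^45 = -1.
Check: (22/47) = -1 by Zolotarev.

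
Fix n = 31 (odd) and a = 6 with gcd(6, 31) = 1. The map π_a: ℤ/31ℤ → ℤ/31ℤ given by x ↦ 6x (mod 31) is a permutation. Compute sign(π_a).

Orbit of 25 under x↦6x: [25, 26, 1, 6, 5, 30]… (length divides ord_31(6)).
Cycle type of π: 6×5 + 1; total 6 cycles.
6 cycles on 31: each ℓ→(−1)^(ℓ−1), product (−1)^25 = -1.
(6|31)_J = -1 (Zolotarev's lemma cross-check).

-1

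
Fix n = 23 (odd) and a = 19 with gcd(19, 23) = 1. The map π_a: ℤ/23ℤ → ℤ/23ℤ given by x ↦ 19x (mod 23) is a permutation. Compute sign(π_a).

-1

Trace 1: π^k(1) = [1, 19, 16, 5, 3, 11, 2] for k=0..6.
Decompose π into cycles: lengths [22, 1] (2 cycles, including the fixed point 0).
n − c = 23 − 2 = 21; sign = (−1)^21 = -1.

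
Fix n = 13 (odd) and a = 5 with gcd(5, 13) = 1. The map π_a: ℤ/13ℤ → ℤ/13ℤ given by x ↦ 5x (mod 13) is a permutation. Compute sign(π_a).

Orbit of 12 under x↦5x: [12, 8, 1, 5]… (length divides ord_13(5)).
The orbit structure of x ↦ 5x mod 13: 4 orbits of sizes [4, 4, 4, 1].
With 4 cycles on 13 points, sign = (−1)^{13−4} = -1.

-1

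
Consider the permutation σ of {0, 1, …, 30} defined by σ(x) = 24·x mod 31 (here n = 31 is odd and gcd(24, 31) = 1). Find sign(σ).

Orbit of 10 under x↦24x: [10, 23, 25, 11, 16, 12, 9]… (length divides ord_31(24)).
π_24 has 2 disjoint cycles with lengths [30, 1] on {0,…,30}.
With 2 cycles on 31 points, sign = (−1)^{31−2} = -1.

-1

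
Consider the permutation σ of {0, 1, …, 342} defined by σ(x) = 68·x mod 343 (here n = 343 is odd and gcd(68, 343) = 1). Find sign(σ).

-1

Orbit of 312 under x↦68x: [312, 293, 30, 325, 148, 117, 67]… (length divides ord_343(68)).
π_68 has 16 disjoint cycles with lengths [42, 42, 42, 42, 42, 42, 42, 6, 6, 6, 6, 6, 6, 6, 6, 1] on {0,…,342}.
343 − 16 = 327 transpositions; sign(π) = (−1)^327 = -1.
Via Zolotarev, sign(π_{68}) = (68|343) = -1.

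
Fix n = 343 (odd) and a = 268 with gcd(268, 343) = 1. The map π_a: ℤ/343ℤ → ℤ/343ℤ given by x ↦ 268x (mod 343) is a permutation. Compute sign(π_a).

Trace 155: π^k(155) = [155, 37, 312, 267, 212, 221, 232] for k=0..6.
π_268 has 7 disjoint cycles with lengths [147, 147, 21, 21, 3, 3, 1] on {0,…,342}.
343 − 7 = 336 transpositions; sign(π) = (−1)^336 = +1.

+1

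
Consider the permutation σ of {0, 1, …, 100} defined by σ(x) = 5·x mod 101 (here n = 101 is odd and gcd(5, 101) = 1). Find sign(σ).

+1

Start at x=79: 79 → 92 → 56 → 78 → 87 → 31 → 54 → … (one orbit).
5 cycles of lengths [25, 25, 25, 25, 1].
With 5 cycles on 101 points, sign = (−1)^{101−5} = +1.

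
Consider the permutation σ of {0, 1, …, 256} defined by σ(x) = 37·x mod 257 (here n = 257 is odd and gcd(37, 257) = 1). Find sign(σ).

-1

Start at x=101: 101 → 139 → 3 → 111 → 252 → 72 → 94 → … (one orbit).
Decompose π into cycles: lengths [256, 1] (2 cycles, including the fixed point 0).
Σ(ℓ_i−1) = 257−2 = 255; sign = (−1)^255 = -1.
Via Zolotarev, sign(π_{37}) = (37|257) = -1.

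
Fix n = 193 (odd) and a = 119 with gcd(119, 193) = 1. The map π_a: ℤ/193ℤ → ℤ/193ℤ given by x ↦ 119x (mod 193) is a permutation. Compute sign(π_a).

Orbit of 64 under x↦119x: [64, 89, 169, 39, 9, 106, 69]… (length divides ord_193(119)).
Decompose π into cycles: lengths [64, 64, 64, 1] (4 cycles, including the fixed point 0).
With 4 cycles on 193 points, sign = (−1)^{193−4} = -1.

-1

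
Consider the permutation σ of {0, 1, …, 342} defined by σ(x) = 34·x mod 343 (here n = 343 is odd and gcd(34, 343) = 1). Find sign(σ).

-1

Trace 20: π^k(20) = [20, 337, 139, 267, 160, 295, 83] for k=0..6.
Cycle type of π: 98×3 + 14×3 + 2×3 + 1; total 10 cycles.
Σ(ℓ_i−1) = 343−10 = 333; sign = (−1)^333 = -1.
Zolotarev: (34|343) = -1, matching the cycle-count sign.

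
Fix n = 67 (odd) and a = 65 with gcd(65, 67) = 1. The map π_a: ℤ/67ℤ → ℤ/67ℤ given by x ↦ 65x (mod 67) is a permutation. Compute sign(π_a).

+1

Orbit of 33 under x↦65x: [33, 1, 65, 4, 59, 16, 35]… (length divides ord_67(65)).
3 cycles of lengths [33, 33, 1].
Σ(ℓ_i−1) = 67−3 = 64; sign = (−1)^64 = +1.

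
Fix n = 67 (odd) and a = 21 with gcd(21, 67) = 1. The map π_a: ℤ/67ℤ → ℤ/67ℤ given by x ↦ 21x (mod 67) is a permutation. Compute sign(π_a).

+1

Start at x=23: 23 → 14 → 26 → 10 → 9 → 55 → 16 → … (one orbit).
π_21 has 3 disjoint cycles with lengths [33, 33, 1] on {0,…,66}.
n − c = 67 − 3 = 64; sign = (−1)^64 = +1.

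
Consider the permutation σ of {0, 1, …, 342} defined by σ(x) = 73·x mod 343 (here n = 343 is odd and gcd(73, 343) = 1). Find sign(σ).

-1

Orbit of 213 under x↦73x: [213, 114, 90, 53, 96, 148, 171]… (length divides ord_343(73)).
4 cycles of lengths [294, 42, 6, 1].
With 4 cycles on 343 points, sign = (−1)^{343−4} = -1.
The Jacobi symbol (73|343) = -1 (Zolotarev) agrees.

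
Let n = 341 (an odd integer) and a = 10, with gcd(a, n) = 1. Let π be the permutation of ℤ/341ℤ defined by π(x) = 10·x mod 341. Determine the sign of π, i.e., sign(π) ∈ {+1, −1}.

-1

Start at x=45: 45 → 109 → 67 → 329 → 221 → 164 → 276 → … (one orbit).
Cycle lengths of π_10 on ℤ/341ℤ: [30, 30, 30, 30, 30, 30, 30, 30, 30, 30, 15, 15, 2, 2, 2, 2, 2, 1]; 18 cycles in total.
sign(π) = (−1)^{n − #cycles} = (−1)^{341−18} = (−1)^323 = -1.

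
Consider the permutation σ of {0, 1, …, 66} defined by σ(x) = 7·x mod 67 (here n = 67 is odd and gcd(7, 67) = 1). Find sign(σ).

-1

Orbit of 15 under x↦7x: [15, 38, 65, 53, 36, 51, 22]… (length divides ord_67(7)).
The orbit structure of x ↦ 7x mod 67: 2 orbits of sizes [66, 1].
Σ(ℓ_i−1) = 67−2 = 65; sign = (−1)^65 = -1.
The Jacobi symbol (7|67) = -1 (Zolotarev) agrees.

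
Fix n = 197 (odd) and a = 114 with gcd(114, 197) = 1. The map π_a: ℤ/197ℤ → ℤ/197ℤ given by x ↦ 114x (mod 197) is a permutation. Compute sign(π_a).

Orbit of 1 under x↦114x: [1, 114, 191, 104, 36, 164, 178]… (length divides ord_197(114)).
Cycle lengths of π_114 on ℤ/197ℤ: [7, 7, 7, 7, 7, 7, 7, 7, 7, 7, 7, 7, 7, 7, 7, 7, 7, 7, 7, 7, 7, 7, 7, 7, 7, 7, 7, 7, 1]; 29 cycles in total.
n − c = 197 − 29 = 168; sign = (−1)^168 = +1.

+1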